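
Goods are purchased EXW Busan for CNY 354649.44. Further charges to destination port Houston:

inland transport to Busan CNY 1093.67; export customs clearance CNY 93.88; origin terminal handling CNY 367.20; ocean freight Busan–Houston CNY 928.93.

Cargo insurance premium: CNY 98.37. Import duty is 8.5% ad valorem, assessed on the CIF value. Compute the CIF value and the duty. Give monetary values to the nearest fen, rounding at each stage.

CIF value: CNY 357231.49; import duty: CNY 30364.68

CIF = EXW price + pre-shipment costs + freight + insurance
CIF = 354649.44 + 1093.67 + 93.88 + 367.20 + 928.93 + 98.37 = 357231.49
Import duty = 357231.49 × 8.5% = 30364.68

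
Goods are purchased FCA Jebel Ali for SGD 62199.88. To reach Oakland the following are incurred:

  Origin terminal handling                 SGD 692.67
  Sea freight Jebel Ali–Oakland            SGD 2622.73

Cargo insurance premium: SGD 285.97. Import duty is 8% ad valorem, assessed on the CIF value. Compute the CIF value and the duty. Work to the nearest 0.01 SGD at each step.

CIF = FCA price + pre-shipment costs + freight + insurance
CIF = 62199.88 + 692.67 + 2622.73 + 285.97 = 65801.25
Import duty = 65801.25 × 8% = 5264.10

CIF value: SGD 65801.25; import duty: SGD 5264.10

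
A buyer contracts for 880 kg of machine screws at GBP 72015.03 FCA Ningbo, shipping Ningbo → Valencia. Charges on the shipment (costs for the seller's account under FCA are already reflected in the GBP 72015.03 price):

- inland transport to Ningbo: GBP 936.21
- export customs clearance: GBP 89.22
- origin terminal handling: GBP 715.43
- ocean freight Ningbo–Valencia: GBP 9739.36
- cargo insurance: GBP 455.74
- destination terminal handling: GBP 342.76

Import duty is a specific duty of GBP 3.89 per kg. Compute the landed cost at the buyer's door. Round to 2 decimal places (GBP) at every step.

FCA: the seller delivers export-cleared goods to the carrier; the buyer bears costs from that point.
Already in the invoice (seller's account under FCA): inland to port, export clearance — exclude.
CIF value = FCA price + origin terminal + freight + insurance = 72015.03 + 715.43 + 9739.36 + 455.74 = 82925.56
Import duty = 880 × 3.89 = 3423.20
Buyer bears: origin terminal 715.43 + freight 9739.36 + insurance 455.74 + destination terminal 342.76 + duty 3423.20 = 14676.49
Landed cost = invoice 72015.03 + 14676.49 = 86691.52

Total landed cost: GBP 86691.52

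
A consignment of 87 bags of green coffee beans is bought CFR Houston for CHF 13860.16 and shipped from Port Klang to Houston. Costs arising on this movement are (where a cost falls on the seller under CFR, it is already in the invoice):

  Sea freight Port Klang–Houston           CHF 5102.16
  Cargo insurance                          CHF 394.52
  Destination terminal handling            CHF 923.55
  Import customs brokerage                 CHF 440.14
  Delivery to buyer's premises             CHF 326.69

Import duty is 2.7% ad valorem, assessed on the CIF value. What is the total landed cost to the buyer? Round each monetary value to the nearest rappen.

Total landed cost: CHF 16329.94

CFR: the seller pays costs through ocean freight to the destination port, but not insurance.
Already in the invoice (seller's account under CFR): freight — exclude.
CIF value = CFR price + insurance = 13860.16 + 394.52 = 14254.68
Import duty = 14254.68 × 2.7% = 384.88
Buyer bears: insurance 394.52 + destination terminal 923.55 + brokerage 440.14 + delivery 326.69 + duty 384.88 = 2469.78
Landed cost = invoice 13860.16 + 2469.78 = 16329.94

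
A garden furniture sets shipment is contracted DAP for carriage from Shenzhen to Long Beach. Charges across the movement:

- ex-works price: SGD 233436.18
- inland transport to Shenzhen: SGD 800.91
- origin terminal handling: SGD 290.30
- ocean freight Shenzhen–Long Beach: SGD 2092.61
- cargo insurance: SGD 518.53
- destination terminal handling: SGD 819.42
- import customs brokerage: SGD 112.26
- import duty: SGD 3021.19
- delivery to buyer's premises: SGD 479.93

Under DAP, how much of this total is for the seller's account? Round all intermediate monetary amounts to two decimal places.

DAP: the seller bears all costs to the named destination except import duty and clearance.
Seller's account: goods 233436.18 + inland to port 800.91 + origin terminal 290.30 + freight 2092.61 + insurance 518.53 + destination terminal 819.42 + delivery 479.93 = 238437.88
Buyer's account: brokerage 112.26 + duty 3021.19 = 3133.45

Seller's account: SGD 238437.88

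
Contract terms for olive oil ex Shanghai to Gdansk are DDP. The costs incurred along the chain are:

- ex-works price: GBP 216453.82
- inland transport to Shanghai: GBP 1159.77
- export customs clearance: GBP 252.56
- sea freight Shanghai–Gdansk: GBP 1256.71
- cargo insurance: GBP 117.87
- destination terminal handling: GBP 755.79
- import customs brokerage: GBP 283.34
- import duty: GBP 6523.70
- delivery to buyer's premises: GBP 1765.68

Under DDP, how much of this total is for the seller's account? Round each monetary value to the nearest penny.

Seller's account: GBP 228569.24

DDP: the seller bears all costs including import duty.
Seller's account: goods 216453.82 + inland to port 1159.77 + export clearance 252.56 + freight 1256.71 + insurance 117.87 + destination terminal 755.79 + brokerage 283.34 + duty 6523.70 + delivery 1765.68 = 228569.24
Buyer's account: 0.00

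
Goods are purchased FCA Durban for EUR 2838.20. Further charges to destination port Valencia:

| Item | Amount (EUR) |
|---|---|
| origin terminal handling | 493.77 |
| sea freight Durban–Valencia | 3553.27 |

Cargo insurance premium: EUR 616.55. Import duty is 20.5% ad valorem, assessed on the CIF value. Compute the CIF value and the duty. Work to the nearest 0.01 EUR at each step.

CIF = FCA price + pre-shipment costs + freight + insurance
CIF = 2838.20 + 493.77 + 3553.27 + 616.55 = 7501.79
Import duty = 7501.79 × 20.5% = 1537.87

CIF value: EUR 7501.79; import duty: EUR 1537.87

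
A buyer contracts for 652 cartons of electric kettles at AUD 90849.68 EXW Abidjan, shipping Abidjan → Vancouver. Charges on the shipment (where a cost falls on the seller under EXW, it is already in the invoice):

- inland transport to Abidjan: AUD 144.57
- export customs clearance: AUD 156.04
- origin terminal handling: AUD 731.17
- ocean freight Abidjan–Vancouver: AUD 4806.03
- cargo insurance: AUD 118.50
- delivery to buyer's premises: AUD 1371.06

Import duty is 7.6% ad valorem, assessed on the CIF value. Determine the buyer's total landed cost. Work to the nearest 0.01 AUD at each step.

EXW: the seller makes goods available at their premises; the buyer bears all onward costs.
CIF value = EXW price + inland to port + export clearance + origin terminal + freight + insurance = 90849.68 + 144.57 + 156.04 + 731.17 + 4806.03 + 118.50 = 96805.99
Import duty = 96805.99 × 7.6% = 7357.26
Buyer bears: inland to port 144.57 + export clearance 156.04 + origin terminal 731.17 + freight 4806.03 + insurance 118.50 + delivery 1371.06 + duty 7357.26 = 14684.63
Landed cost = invoice 90849.68 + 14684.63 = 105534.31

Total landed cost: AUD 105534.31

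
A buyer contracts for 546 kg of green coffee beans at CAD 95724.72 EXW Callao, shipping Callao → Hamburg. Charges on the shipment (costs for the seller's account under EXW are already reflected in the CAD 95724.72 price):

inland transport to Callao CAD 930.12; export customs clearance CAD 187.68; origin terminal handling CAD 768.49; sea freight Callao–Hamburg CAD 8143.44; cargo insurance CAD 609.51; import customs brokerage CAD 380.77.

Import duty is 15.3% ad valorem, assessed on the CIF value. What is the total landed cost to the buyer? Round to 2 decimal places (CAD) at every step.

EXW: the seller makes goods available at their premises; the buyer bears all onward costs.
CIF value = EXW price + inland to port + export clearance + origin terminal + freight + insurance = 95724.72 + 930.12 + 187.68 + 768.49 + 8143.44 + 609.51 = 106363.96
Import duty = 106363.96 × 15.3% = 16273.69
Buyer bears: inland to port 930.12 + export clearance 187.68 + origin terminal 768.49 + freight 8143.44 + insurance 609.51 + brokerage 380.77 + duty 16273.69 = 27293.70
Landed cost = invoice 95724.72 + 27293.70 = 123018.42

Total landed cost: CAD 123018.42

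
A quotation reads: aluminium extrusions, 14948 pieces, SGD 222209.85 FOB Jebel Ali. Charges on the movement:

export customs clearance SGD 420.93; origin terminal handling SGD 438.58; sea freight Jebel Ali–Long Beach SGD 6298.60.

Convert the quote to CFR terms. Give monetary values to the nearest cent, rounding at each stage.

Not relevant to the conversion: export clearance, origin terminal — on the seller under both FOB and CFR; already in the FOB price and stays in the CFR price.
From FOB to CFR, the seller additionally bears: freight.
CFR price = 222209.85 + 6298.60 = 228508.45

CFR price: SGD 228508.45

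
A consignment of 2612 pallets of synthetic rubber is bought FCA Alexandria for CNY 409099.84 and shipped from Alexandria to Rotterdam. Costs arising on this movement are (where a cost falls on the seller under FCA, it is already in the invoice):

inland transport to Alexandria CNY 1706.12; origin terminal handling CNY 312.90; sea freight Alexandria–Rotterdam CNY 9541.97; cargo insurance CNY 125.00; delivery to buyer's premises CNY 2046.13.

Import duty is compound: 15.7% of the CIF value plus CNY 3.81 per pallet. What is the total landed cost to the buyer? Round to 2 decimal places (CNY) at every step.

Total landed cost: CNY 496873.07

FCA: the seller delivers export-cleared goods to the carrier; the buyer bears costs from that point.
Already in the invoice (seller's account under FCA): inland to port — exclude.
CIF value = FCA price + origin terminal + freight + insurance = 409099.84 + 312.90 + 9541.97 + 125.00 = 419079.71
Ad valorem component: 419079.71 × 15.7% = 65795.51
Specific component: 2612 × 3.81 = 9951.72
Import duty = 65795.51 + 9951.72 = 75747.23
Buyer bears: origin terminal 312.90 + freight 9541.97 + insurance 125.00 + delivery 2046.13 + duty 75747.23 = 87773.23
Landed cost = invoice 409099.84 + 87773.23 = 496873.07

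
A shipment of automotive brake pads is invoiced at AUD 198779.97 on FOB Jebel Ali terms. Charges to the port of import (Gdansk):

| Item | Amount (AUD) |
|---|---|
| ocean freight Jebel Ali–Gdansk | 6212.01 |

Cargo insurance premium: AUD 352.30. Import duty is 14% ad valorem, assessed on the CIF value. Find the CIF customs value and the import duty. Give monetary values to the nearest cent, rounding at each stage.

CIF = FOB price + freight + insurance
CIF = 198779.97 + 6212.01 + 352.30 = 205344.28
Import duty = 205344.28 × 14% = 28748.20

CIF value: AUD 205344.28; import duty: AUD 28748.20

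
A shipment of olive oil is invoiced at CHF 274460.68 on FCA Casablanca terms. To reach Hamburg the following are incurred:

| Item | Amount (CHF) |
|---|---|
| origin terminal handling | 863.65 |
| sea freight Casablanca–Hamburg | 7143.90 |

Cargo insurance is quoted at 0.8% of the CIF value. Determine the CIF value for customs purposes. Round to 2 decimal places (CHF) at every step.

CIF value: CHF 284746.20

Let C be the CIF value. C = FCA price + pre-shipment costs + freight + 0.8% × C
C − 0.8% × C = 274460.68 + 863.65 + 7143.90
0.992 × C = 282468.23
C = 282468.23 / 0.992 = 284746.20
Insurance premium = 0.8% × 284746.20 = 2277.97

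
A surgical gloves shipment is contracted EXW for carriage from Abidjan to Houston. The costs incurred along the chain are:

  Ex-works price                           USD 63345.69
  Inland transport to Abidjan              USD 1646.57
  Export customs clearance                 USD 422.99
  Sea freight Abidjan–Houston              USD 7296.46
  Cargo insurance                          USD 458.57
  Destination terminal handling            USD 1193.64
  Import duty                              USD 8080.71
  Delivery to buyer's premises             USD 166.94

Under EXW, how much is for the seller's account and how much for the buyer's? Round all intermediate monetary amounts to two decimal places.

EXW: the seller makes goods available at their premises; the buyer bears all onward costs.
Seller's account: goods 63345.69 = 63345.69
Buyer's account: inland to port 1646.57 + export clearance 422.99 + freight 7296.46 + insurance 458.57 + destination terminal 1193.64 + duty 8080.71 + delivery 166.94 = 19265.88

Seller: USD 63345.69; buyer: USD 19265.88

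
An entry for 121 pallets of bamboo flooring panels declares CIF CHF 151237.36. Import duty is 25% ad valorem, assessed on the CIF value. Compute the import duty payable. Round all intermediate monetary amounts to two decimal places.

Import duty: CHF 37809.34

Import duty = 151237.36 × 25% = 37809.34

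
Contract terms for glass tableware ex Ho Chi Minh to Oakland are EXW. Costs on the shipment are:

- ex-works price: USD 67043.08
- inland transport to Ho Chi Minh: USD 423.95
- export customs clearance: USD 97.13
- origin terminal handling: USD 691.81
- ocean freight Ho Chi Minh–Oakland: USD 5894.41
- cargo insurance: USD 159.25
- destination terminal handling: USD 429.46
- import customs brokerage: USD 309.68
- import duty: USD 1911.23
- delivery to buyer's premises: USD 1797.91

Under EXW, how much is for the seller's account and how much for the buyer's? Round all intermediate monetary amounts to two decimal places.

EXW: the seller makes goods available at their premises; the buyer bears all onward costs.
Seller's account: goods 67043.08 = 67043.08
Buyer's account: inland to port 423.95 + export clearance 97.13 + origin terminal 691.81 + freight 5894.41 + insurance 159.25 + destination terminal 429.46 + brokerage 309.68 + duty 1911.23 + delivery 1797.91 = 11714.83

Seller: USD 67043.08; buyer: USD 11714.83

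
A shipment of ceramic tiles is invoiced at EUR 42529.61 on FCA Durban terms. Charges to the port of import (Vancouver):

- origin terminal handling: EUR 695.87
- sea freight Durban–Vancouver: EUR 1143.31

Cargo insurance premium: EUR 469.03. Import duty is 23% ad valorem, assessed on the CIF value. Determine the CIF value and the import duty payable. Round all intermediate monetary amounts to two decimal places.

CIF value: EUR 44837.82; import duty: EUR 10312.70

CIF = FCA price + pre-shipment costs + freight + insurance
CIF = 42529.61 + 695.87 + 1143.31 + 469.03 = 44837.82
Import duty = 44837.82 × 23% = 10312.70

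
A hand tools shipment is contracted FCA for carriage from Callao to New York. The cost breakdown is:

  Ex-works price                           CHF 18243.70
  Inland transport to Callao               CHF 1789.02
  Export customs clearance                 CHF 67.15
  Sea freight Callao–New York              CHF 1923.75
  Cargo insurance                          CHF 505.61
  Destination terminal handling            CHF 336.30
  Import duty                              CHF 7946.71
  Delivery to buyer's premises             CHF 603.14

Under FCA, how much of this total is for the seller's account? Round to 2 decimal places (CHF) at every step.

FCA: the seller delivers export-cleared goods to the carrier; the buyer bears costs from that point.
Seller's account: goods 18243.70 + inland to port 1789.02 + export clearance 67.15 = 20099.87
Buyer's account: freight 1923.75 + insurance 505.61 + destination terminal 336.30 + duty 7946.71 + delivery 603.14 = 11315.51

Seller's account: CHF 20099.87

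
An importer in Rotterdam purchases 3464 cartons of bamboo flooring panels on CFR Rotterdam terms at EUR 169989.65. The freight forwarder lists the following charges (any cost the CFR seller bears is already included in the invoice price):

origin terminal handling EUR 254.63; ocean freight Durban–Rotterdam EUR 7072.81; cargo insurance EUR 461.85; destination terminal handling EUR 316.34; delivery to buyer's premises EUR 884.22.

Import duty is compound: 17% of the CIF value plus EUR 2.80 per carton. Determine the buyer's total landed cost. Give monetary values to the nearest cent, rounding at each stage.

Total landed cost: EUR 210328.02

CFR: the seller pays costs through ocean freight to the destination port, but not insurance.
Already in the invoice (seller's account under CFR): origin terminal, freight — exclude.
CIF value = CFR price + insurance = 169989.65 + 461.85 = 170451.50
Ad valorem component: 170451.50 × 17% = 28976.76
Specific component: 3464 × 2.80 = 9699.20
Import duty = 28976.76 + 9699.20 = 38675.96
Buyer bears: insurance 461.85 + destination terminal 316.34 + delivery 884.22 + duty 38675.96 = 40338.37
Landed cost = invoice 169989.65 + 40338.37 = 210328.02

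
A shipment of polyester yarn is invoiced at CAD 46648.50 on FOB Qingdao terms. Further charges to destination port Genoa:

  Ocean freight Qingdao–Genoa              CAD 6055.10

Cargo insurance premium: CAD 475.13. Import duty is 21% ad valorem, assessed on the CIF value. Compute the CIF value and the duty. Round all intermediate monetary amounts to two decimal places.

CIF value: CAD 53178.73; import duty: CAD 11167.53

CIF = FOB price + freight + insurance
CIF = 46648.50 + 6055.10 + 475.13 = 53178.73
Import duty = 53178.73 × 21% = 11167.53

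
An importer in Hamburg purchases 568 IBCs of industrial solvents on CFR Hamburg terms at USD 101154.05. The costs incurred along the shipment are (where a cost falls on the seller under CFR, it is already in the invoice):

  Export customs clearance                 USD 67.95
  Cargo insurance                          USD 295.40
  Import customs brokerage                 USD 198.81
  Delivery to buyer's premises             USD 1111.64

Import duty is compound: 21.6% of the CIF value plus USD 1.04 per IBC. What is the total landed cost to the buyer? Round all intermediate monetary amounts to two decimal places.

Total landed cost: USD 125263.70

CFR: the seller pays costs through ocean freight to the destination port, but not insurance.
Already in the invoice (seller's account under CFR): export clearance — exclude.
CIF value = CFR price + insurance = 101154.05 + 295.40 = 101449.45
Ad valorem component: 101449.45 × 21.6% = 21913.08
Specific component: 568 × 1.04 = 590.72
Import duty = 21913.08 + 590.72 = 22503.80
Buyer bears: insurance 295.40 + brokerage 198.81 + delivery 1111.64 + duty 22503.80 = 24109.65
Landed cost = invoice 101154.05 + 24109.65 = 125263.70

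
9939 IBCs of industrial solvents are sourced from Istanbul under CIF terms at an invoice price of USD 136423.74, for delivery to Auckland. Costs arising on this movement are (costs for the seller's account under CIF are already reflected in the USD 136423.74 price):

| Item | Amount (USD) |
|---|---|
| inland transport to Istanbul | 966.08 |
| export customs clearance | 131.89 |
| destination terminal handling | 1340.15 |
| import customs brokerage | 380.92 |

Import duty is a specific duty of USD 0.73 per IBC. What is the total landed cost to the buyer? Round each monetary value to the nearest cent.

Total landed cost: USD 145400.28

CIF: the seller pays costs through ocean freight and marine insurance to the destination port.
Already in the invoice (seller's account under CIF): inland to port, export clearance — exclude.
The CIF price already equals the CIF value: 136423.74
Import duty = 9939 × 0.73 = 7255.47
Buyer bears: destination terminal 1340.15 + brokerage 380.92 + duty 7255.47 = 8976.54
Landed cost = invoice 136423.74 + 8976.54 = 145400.28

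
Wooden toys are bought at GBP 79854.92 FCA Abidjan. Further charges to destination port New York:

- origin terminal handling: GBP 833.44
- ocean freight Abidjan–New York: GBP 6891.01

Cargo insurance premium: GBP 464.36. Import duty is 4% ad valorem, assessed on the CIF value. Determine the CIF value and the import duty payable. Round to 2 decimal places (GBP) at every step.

CIF value: GBP 88043.73; import duty: GBP 3521.75

CIF = FCA price + pre-shipment costs + freight + insurance
CIF = 79854.92 + 833.44 + 6891.01 + 464.36 = 88043.73
Import duty = 88043.73 × 4% = 3521.75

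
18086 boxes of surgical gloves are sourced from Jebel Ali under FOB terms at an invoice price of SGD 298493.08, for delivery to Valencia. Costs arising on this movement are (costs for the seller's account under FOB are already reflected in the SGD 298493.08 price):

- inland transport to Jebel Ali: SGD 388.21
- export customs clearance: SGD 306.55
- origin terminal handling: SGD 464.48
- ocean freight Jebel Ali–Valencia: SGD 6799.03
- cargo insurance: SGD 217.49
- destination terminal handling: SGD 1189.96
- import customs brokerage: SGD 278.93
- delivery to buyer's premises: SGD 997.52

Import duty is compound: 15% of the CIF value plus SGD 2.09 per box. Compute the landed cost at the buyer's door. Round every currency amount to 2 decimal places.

FOB: the seller bears costs until goods are on board at the origin port; the buyer bears freight, insurance and all costs thereafter.
Already in the invoice (seller's account under FOB): inland to port, export clearance, origin terminal — exclude.
CIF value = FOB price + freight + insurance = 298493.08 + 6799.03 + 217.49 = 305509.60
Ad valorem component: 305509.60 × 15% = 45826.44
Specific component: 18086 × 2.09 = 37799.74
Import duty = 45826.44 + 37799.74 = 83626.18
Buyer bears: freight 6799.03 + insurance 217.49 + destination terminal 1189.96 + brokerage 278.93 + delivery 997.52 + duty 83626.18 = 93109.11
Landed cost = invoice 298493.08 + 93109.11 = 391602.19

Total landed cost: SGD 391602.19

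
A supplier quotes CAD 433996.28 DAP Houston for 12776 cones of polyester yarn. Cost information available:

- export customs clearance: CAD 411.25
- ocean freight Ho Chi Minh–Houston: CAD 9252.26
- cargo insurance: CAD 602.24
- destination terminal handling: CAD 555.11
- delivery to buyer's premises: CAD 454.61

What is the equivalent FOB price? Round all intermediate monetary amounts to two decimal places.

Not relevant to the conversion: export clearance — on the seller under both DAP and FOB; already in the DAP price and stays in the FOB price.
From DAP to FOB, the seller no longer bears: freight, insurance, destination terminal, delivery.
FOB price = 433996.28 − 9252.26 − 602.24 − 555.11 − 454.61 = 423132.06

FOB price: CAD 423132.06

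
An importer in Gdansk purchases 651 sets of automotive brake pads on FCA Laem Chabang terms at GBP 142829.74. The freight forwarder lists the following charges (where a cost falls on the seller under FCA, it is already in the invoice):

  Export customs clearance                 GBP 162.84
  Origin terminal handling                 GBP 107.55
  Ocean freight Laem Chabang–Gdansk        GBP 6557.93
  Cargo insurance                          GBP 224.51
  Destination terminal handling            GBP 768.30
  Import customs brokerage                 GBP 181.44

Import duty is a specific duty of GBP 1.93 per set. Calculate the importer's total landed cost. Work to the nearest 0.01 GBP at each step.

FCA: the seller delivers export-cleared goods to the carrier; the buyer bears costs from that point.
Already in the invoice (seller's account under FCA): export clearance — exclude.
CIF value = FCA price + origin terminal + freight + insurance = 142829.74 + 107.55 + 6557.93 + 224.51 = 149719.73
Import duty = 651 × 1.93 = 1256.43
Buyer bears: origin terminal 107.55 + freight 6557.93 + insurance 224.51 + destination terminal 768.30 + brokerage 181.44 + duty 1256.43 = 9096.16
Landed cost = invoice 142829.74 + 9096.16 = 151925.90

Total landed cost: GBP 151925.90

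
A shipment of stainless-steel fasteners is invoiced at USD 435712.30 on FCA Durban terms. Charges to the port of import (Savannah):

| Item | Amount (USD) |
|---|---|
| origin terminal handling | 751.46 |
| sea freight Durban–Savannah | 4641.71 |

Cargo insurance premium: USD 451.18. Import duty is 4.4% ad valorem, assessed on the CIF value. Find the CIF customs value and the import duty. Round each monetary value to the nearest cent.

CIF value: USD 441556.65; import duty: USD 19428.49

CIF = FCA price + pre-shipment costs + freight + insurance
CIF = 435712.30 + 751.46 + 4641.71 + 451.18 = 441556.65
Import duty = 441556.65 × 4.4% = 19428.49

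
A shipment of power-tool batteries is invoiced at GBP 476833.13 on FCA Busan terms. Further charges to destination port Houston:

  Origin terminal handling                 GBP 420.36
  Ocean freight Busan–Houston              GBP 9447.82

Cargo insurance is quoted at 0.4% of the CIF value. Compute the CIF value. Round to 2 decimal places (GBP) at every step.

CIF value: GBP 488655.93

Let C be the CIF value. C = FCA price + pre-shipment costs + freight + 0.4% × C
C − 0.4% × C = 476833.13 + 420.36 + 9447.82
0.996 × C = 486701.31
C = 486701.31 / 0.996 = 488655.93
Insurance premium = 0.4% × 488655.93 = 1954.62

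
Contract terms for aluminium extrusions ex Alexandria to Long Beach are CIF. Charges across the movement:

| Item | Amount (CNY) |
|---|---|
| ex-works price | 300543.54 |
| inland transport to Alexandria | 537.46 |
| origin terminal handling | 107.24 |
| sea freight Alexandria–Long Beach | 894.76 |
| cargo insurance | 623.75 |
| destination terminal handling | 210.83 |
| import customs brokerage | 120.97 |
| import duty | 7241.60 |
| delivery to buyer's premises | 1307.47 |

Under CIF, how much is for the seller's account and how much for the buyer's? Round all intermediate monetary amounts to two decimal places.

CIF: the seller pays costs through ocean freight and marine insurance to the destination port.
Seller's account: goods 300543.54 + inland to port 537.46 + origin terminal 107.24 + freight 894.76 + insurance 623.75 = 302706.75
Buyer's account: destination terminal 210.83 + brokerage 120.97 + duty 7241.60 + delivery 1307.47 = 8880.87

Seller: CNY 302706.75; buyer: CNY 8880.87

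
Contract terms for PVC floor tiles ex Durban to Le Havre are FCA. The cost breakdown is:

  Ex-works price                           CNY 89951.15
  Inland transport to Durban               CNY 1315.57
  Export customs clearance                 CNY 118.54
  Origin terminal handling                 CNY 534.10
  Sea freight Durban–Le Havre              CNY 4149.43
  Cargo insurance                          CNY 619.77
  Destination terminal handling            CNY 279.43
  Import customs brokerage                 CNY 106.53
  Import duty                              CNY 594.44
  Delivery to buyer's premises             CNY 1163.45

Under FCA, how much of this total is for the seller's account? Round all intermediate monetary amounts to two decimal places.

Seller's account: CNY 91385.26

FCA: the seller delivers export-cleared goods to the carrier; the buyer bears costs from that point.
Seller's account: goods 89951.15 + inland to port 1315.57 + export clearance 118.54 = 91385.26
Buyer's account: origin terminal 534.10 + freight 4149.43 + insurance 619.77 + destination terminal 279.43 + brokerage 106.53 + duty 594.44 + delivery 1163.45 = 7447.15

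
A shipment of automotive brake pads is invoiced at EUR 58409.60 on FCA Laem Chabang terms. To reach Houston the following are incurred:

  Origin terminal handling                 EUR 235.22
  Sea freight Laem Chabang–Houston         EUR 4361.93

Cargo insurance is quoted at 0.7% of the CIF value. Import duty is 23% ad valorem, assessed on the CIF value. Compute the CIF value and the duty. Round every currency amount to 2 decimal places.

Let C be the CIF value. C = FCA price + pre-shipment costs + freight + 0.7% × C
C − 0.7% × C = 58409.60 + 235.22 + 4361.93
0.993 × C = 63006.75
C = 63006.75 / 0.993 = 63450.91
Insurance premium = 0.7% × 63450.91 = 444.16
Import duty = 63450.91 × 23% = 14593.71

CIF value: EUR 63450.91; import duty: EUR 14593.71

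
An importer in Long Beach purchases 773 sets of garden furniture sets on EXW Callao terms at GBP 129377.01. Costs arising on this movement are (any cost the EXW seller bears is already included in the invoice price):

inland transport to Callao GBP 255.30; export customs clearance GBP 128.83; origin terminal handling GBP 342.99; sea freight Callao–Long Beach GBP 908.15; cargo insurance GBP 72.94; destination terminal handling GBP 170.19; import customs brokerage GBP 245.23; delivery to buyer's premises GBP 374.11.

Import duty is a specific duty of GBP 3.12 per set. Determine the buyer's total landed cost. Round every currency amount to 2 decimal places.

Total landed cost: GBP 134286.51

EXW: the seller makes goods available at their premises; the buyer bears all onward costs.
CIF value = EXW price + inland to port + export clearance + origin terminal + freight + insurance = 129377.01 + 255.30 + 128.83 + 342.99 + 908.15 + 72.94 = 131085.22
Import duty = 773 × 3.12 = 2411.76
Buyer bears: inland to port 255.30 + export clearance 128.83 + origin terminal 342.99 + freight 908.15 + insurance 72.94 + destination terminal 170.19 + brokerage 245.23 + delivery 374.11 + duty 2411.76 = 4909.50
Landed cost = invoice 129377.01 + 4909.50 = 134286.51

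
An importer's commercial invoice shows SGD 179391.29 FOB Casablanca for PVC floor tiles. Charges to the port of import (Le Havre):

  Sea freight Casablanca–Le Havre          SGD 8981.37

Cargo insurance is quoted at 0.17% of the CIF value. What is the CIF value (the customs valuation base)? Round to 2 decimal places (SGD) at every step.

CIF value: SGD 188693.44

Let C be the CIF value. C = FOB price + freight + 0.17% × C
C − 0.17% × C = 179391.29 + 8981.37
0.9983 × C = 188372.66
C = 188372.66 / 0.9983 = 188693.44
Insurance premium = 0.17% × 188693.44 = 320.78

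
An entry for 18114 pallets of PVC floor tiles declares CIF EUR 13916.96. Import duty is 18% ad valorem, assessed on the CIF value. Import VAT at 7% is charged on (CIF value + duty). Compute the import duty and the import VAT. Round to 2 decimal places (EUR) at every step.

Import duty: EUR 2505.05; import VAT: EUR 1149.54

Import duty = 13916.96 × 18% = 2505.05
VAT base = CIF + duty = 13916.96 + 2505.05 = 16422.01
Import VAT = 16422.01 × 7% = 1149.54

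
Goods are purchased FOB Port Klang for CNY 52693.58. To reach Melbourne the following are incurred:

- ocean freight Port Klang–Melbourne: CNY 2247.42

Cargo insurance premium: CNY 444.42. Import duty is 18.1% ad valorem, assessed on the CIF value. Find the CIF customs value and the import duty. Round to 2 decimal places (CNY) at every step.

CIF = FOB price + freight + insurance
CIF = 52693.58 + 2247.42 + 444.42 = 55385.42
Import duty = 55385.42 × 18.1% = 10024.76

CIF value: CNY 55385.42; import duty: CNY 10024.76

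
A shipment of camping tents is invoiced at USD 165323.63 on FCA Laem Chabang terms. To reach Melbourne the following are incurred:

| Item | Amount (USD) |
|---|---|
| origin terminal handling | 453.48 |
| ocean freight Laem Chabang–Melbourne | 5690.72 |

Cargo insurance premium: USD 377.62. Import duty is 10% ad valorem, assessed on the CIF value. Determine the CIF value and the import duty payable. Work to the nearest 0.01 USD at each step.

CIF value: USD 171845.45; import duty: USD 17184.55

CIF = FCA price + pre-shipment costs + freight + insurance
CIF = 165323.63 + 453.48 + 5690.72 + 377.62 = 171845.45
Import duty = 171845.45 × 10% = 17184.55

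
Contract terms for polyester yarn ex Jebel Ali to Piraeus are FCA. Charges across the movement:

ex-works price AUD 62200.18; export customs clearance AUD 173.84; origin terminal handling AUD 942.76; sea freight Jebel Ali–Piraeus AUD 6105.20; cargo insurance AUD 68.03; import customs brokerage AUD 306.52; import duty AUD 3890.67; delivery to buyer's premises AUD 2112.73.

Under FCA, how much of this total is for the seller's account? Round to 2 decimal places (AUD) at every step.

FCA: the seller delivers export-cleared goods to the carrier; the buyer bears costs from that point.
Seller's account: goods 62200.18 + export clearance 173.84 = 62374.02
Buyer's account: origin terminal 942.76 + freight 6105.20 + insurance 68.03 + brokerage 306.52 + duty 3890.67 + delivery 2112.73 = 13425.91

Seller's account: AUD 62374.02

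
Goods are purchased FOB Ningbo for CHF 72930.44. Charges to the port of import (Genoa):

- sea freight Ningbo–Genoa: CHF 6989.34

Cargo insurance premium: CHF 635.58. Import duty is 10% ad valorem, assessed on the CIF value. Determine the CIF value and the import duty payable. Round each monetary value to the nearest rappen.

CIF value: CHF 80555.36; import duty: CHF 8055.54

CIF = FOB price + freight + insurance
CIF = 72930.44 + 6989.34 + 635.58 = 80555.36
Import duty = 80555.36 × 10% = 8055.54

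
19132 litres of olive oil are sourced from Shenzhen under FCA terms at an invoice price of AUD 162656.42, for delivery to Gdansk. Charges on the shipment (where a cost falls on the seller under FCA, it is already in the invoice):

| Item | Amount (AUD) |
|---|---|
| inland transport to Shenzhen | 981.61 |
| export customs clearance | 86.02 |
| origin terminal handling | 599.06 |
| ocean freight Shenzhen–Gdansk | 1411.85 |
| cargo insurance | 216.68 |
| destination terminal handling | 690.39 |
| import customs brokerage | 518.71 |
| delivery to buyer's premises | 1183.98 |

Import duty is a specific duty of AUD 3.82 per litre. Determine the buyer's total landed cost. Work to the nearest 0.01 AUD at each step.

Total landed cost: AUD 240361.33

FCA: the seller delivers export-cleared goods to the carrier; the buyer bears costs from that point.
Already in the invoice (seller's account under FCA): inland to port, export clearance — exclude.
CIF value = FCA price + origin terminal + freight + insurance = 162656.42 + 599.06 + 1411.85 + 216.68 = 164884.01
Import duty = 19132 × 3.82 = 73084.24
Buyer bears: origin terminal 599.06 + freight 1411.85 + insurance 216.68 + destination terminal 690.39 + brokerage 518.71 + delivery 1183.98 + duty 73084.24 = 77704.91
Landed cost = invoice 162656.42 + 77704.91 = 240361.33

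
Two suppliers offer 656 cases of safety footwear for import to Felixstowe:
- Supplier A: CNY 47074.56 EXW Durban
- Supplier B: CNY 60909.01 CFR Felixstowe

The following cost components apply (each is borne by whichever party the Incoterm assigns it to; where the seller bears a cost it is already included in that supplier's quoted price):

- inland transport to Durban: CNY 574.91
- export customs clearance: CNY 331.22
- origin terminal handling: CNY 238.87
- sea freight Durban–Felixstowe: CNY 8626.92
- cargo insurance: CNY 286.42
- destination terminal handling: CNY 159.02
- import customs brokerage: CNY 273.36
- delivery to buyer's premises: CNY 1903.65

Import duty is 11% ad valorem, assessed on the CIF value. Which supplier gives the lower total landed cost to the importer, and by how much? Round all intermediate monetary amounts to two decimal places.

Supplier A is cheaper by CNY 4509.41

Supplier A (EXW):
CIF value = EXW price + inland to port + export clearance + origin terminal + freight + insurance = 47074.56 + 574.91 + 331.22 + 238.87 + 8626.92 + 286.42 = 57132.90
Import duty = 57132.90 × 11% = 6284.62
Buyer bears (A): 574.91 + 331.22 + 238.87 + 8626.92 + 286.42 + 159.02 + 273.36 + 1903.65 = 12394.37
Landed cost (A) = invoice 47074.56 + 12394.37 + duty 6284.62 = 65753.55
Supplier B (CFR):
CIF value = CFR price + insurance = 60909.01 + 286.42 = 61195.43
Import duty = 61195.43 × 11% = 6731.50
Buyer bears (B): 286.42 + 159.02 + 273.36 + 1903.65 = 2622.45
Landed cost (B) = invoice 60909.01 + 2622.45 + duty 6731.50 = 70262.96
Difference = |65753.55 − 70262.96| = 4509.41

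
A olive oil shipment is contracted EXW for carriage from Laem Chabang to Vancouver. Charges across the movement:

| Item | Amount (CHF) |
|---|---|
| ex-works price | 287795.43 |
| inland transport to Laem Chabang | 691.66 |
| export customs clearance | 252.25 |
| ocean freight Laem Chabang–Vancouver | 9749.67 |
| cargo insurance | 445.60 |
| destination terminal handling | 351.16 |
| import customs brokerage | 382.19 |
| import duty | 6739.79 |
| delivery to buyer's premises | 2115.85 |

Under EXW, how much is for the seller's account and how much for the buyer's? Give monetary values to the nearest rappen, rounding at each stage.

Seller: CHF 287795.43; buyer: CHF 20728.17

EXW: the seller makes goods available at their premises; the buyer bears all onward costs.
Seller's account: goods 287795.43 = 287795.43
Buyer's account: inland to port 691.66 + export clearance 252.25 + freight 9749.67 + insurance 445.60 + destination terminal 351.16 + brokerage 382.19 + duty 6739.79 + delivery 2115.85 = 20728.17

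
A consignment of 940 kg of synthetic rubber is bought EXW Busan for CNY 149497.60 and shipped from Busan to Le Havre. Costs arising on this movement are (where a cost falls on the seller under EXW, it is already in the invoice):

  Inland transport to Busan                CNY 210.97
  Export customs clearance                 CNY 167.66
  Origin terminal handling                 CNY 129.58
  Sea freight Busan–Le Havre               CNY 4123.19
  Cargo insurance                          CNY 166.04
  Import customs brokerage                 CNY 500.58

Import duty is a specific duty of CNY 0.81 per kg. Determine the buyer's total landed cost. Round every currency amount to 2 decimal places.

EXW: the seller makes goods available at their premises; the buyer bears all onward costs.
CIF value = EXW price + inland to port + export clearance + origin terminal + freight + insurance = 149497.60 + 210.97 + 167.66 + 129.58 + 4123.19 + 166.04 = 154295.04
Import duty = 940 × 0.81 = 761.40
Buyer bears: inland to port 210.97 + export clearance 167.66 + origin terminal 129.58 + freight 4123.19 + insurance 166.04 + brokerage 500.58 + duty 761.40 = 6059.42
Landed cost = invoice 149497.60 + 6059.42 = 155557.02

Total landed cost: CNY 155557.02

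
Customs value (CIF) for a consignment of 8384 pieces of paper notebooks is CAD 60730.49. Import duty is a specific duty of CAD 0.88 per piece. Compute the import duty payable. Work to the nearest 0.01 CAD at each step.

Import duty: CAD 7377.92

Import duty = 8384 × 0.88 = 7377.92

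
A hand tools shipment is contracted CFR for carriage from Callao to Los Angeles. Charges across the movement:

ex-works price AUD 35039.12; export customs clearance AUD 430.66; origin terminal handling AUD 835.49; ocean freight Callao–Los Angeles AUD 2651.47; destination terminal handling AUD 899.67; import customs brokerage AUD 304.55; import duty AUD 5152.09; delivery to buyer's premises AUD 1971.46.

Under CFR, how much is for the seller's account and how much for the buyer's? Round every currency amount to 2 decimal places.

CFR: the seller pays costs through ocean freight to the destination port, but not insurance.
Seller's account: goods 35039.12 + export clearance 430.66 + origin terminal 835.49 + freight 2651.47 = 38956.74
Buyer's account: destination terminal 899.67 + brokerage 304.55 + duty 5152.09 + delivery 1971.46 = 8327.77

Seller: AUD 38956.74; buyer: AUD 8327.77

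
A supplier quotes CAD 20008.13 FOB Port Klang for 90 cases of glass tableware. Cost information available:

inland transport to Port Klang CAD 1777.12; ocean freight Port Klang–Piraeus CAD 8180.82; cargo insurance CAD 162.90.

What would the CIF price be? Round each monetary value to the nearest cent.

Not relevant to the conversion: inland to port — on the seller under both FOB and CIF; already in the FOB price and stays in the CIF price.
From FOB to CIF, the seller additionally bears: freight, insurance.
CIF price = 20008.13 + 8180.82 + 162.90 = 28351.85

CIF price: CAD 28351.85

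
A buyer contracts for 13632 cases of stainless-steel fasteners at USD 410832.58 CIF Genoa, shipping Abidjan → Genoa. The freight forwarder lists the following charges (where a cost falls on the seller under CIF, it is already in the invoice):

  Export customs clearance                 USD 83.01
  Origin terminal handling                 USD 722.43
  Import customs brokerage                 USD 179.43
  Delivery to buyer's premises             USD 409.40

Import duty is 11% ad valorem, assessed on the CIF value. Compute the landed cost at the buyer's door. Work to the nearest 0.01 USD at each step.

CIF: the seller pays costs through ocean freight and marine insurance to the destination port.
Already in the invoice (seller's account under CIF): export clearance, origin terminal — exclude.
The CIF price already equals the CIF value: 410832.58
Import duty = 410832.58 × 11% = 45191.58
Buyer bears: brokerage 179.43 + delivery 409.40 + duty 45191.58 = 45780.41
Landed cost = invoice 410832.58 + 45780.41 = 456612.99

Total landed cost: USD 456612.99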